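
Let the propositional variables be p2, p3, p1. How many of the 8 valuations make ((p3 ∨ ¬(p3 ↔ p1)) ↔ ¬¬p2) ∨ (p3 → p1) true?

7

Initial set: {(((p3 ∨ ¬(p3 ↔ p1)) ↔ ¬¬p2) ∨ (p3 → p1))}.
(((p3 ∨ ¬(p3 ↔ p1)) ↔ ¬¬p2) ∨ (p3 → p1)): β-rule — branch into ((p3 ∨ ¬(p3 ↔ p1)) ↔ ¬¬p2)  //  (p3 → p1).
  branch 1 (add ((p3 ∨ ¬(p3 ↔ p1)) ↔ ¬¬p2)):
    ((p3 ∨ ¬(p3 ↔ p1)) ↔ ¬¬p2): β-rule — branch into (p3 ∨ ¬(p3 ↔ p1)), ¬¬p2  //  ¬(p3 ∨ ¬(p3 ↔ p1)), ¬¬¬p2.
      branch 1.1 (add (p3 ∨ ¬(p3 ↔ p1)), ¬¬p2):
        ¬¬p2: drop double negation, giving p2.
        (p3 ∨ ¬(p3 ↔ p1)): β-rule — branch into p3  //  ¬(p3 ↔ p1).
          branch 1.1.1 (add p3):
            ○ open, literals {p2=1, p3=1}.
          branch 1.1.2 (add ¬(p3 ↔ p1)):
            ¬(p3 ↔ p1): β-rule — branch into p3, ¬p1  //  ¬p3, p1.
              branch 1.1.2.1 (add p3, ¬p1):
                ○ open, literals {p1=0, p2=1, p3=1}.
              branch 1.1.2.2 (add ¬p3, p1):
                ○ open, literals {p1=1, p2=1, p3=0}.
      branch 1.2 (add ¬(p3 ∨ ¬(p3 ↔ p1)), ¬¬¬p2):
        ¬(p3 ∨ ¬(p3 ↔ p1)): α-rule — add ¬p3, ¬¬(p3 ↔ p1).
        ¬¬¬p2: drop double negation, giving ¬p2.
        ¬¬(p3 ↔ p1): β-rule — branch into p3, p1  //  ¬p3, ¬p1.
          branch 1.2.1 (add p3, p1):
            × closes — contains both p3 and ¬p3.
          branch 1.2.2 (add ¬p3, ¬p1):
            ○ open, literals {p1=0, p2=0, p3=0}.
  branch 2 (add (p3 → p1)):
    (p3 → p1): β-rule — branch into ¬p3  //  p1.
      branch 2.1 (add ¬p3):
        ○ open, literals {p3=0}.
      branch 2.2 (add p1):
        ○ open, literals {p1=1}.
1 branch closed, 6 open.
Each open branch fixes some atoms; the unmentioned ones are free. Counting distinct full assignments: branch {p2=1, p3=1} (p1) contributes 2 new; branch {p1=0, p2=1, p3=1} (none free) contributes 0 new; branch {p1=1, p2=1, p3=0} (none free) contributes 1 new; branch {p1=0, p2=0, p3=0} (none free) contributes 1 new; branch {p3=0} (p2, p1) contributes 2 new; branch {p1=1} (p2, p3) contributes 1 new. Total: 7.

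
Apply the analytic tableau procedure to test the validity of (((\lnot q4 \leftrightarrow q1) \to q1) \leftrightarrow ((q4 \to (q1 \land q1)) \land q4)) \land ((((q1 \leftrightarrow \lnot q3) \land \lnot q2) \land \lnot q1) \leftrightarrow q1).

Assume the negation and expand:
Initial set: {\lnot ((((\lnot q4 \leftrightarrow q1) \to q1) \leftrightarrow ((q4 \to (q1 \land q1)) \land q4)) \land ((((q1 \leftrightarrow \lnot q3) \land \lnot q2) \land \lnot q1) \leftrightarrow q1))}.
\lnot ((((\lnot q4 \leftrightarrow q1) \to q1) \leftrightarrow ((q4 \to (q1 \land q1)) \land q4)) \land ((((q1 \leftrightarrow \lnot q3) \land \lnot q2) \land \lnot q1) \leftrightarrow q1)): β-rule — branch into \lnot (((\lnot q4 \leftrightarrow q1) \to q1) \leftrightarrow ((q4 \to (q1 \land q1)) \land q4))  //  \lnot ((((q1 \leftrightarrow \lnot q3) \land \lnot q2) \land \lnot q1) \leftrightarrow q1).
  branch 1 (add \lnot (((\lnot q4 \leftrightarrow q1) \to q1) \leftrightarrow ((q4 \to (q1 \land q1)) \land q4))):
    \lnot (((\lnot q4 \leftrightarrow q1) \to q1) \leftrightarrow ((q4 \to (q1 \land q1)) \land q4)): β-rule — branch into ((\lnot q4 \leftrightarrow q1) \to q1), \lnot ((q4 \to (q1 \land q1)) \land q4)  //  \lnot ((\lnot q4 \leftrightarrow q1) \to q1), ((q4 \to (q1 \land q1)) \land q4).
      branch 1.1 (add ((\lnot q4 \leftrightarrow q1) \to q1), \lnot ((q4 \to (q1 \land q1)) \land q4)):
        ((\lnot q4 \leftrightarrow q1) \to q1): β-rule — branch into \lnot (\lnot q4 \leftrightarrow q1)  //  q1.
          branch 1.1.1 (add \lnot (\lnot q4 \leftrightarrow q1)):
            \lnot ((q4 \to (q1 \land q1)) \land q4): β-rule — branch into \lnot (q4 \to (q1 \land q1))  //  \lnot q4.
              branch 1.1.1.1 (add \lnot (q4 \to (q1 \land q1))):
                \lnot (q4 \to (q1 \land q1)): α-rule — add q4, \lnot (q1 \land q1).
                \lnot (\lnot q4 \leftrightarrow q1): β-rule — branch into \lnot q4, \lnot q1  //  \lnot \lnot q4, q1.
                  branch 1.1.1.1.1 (add \lnot q4, \lnot q1):
                    × closes — contains both q4 and \lnot q4.
                  branch 1.1.1.1.2 (add \lnot \lnot q4, q1):
                    \lnot (q1 \land q1): β-rule — branch into \lnot q1  //  \lnot q1.
                      branch 1.1.1.1.2.1 (add \lnot q1):
                        × closes — contains both q1 and \lnot q1.
                      branch 1.1.1.1.2.2 (add \lnot q1):
                        × closes — contains both q1 and \lnot q1.
              branch 1.1.1.2 (add \lnot q4):
                \lnot (\lnot q4 \leftrightarrow q1): β-rule — branch into \lnot q4, \lnot q1  //  \lnot \lnot q4, q1.
                  branch 1.1.1.2.1 (add \lnot q4, \lnot q1):
                    ○ open, literals {q1=F, q4=F}.
                  branch 1.1.1.2.2 (add \lnot \lnot q4, q1):
                    × closes — contains both q4 and \lnot q4.
          branch 1.1.2 (add q1):
            \lnot ((q4 \to (q1 \land q1)) \land q4): β-rule — branch into \lnot (q4 \to (q1 \land q1))  //  \lnot q4.
              branch 1.1.2.1 (add \lnot (q4 \to (q1 \land q1))):
                \lnot (q4 \to (q1 \land q1)): α-rule — add q4, \lnot (q1 \land q1).
                \lnot (q1 \land q1): β-rule — branch into \lnot q1  //  \lnot q1.
                  branch 1.1.2.1.1 (add \lnot q1):
                    × closes — contains both q1 and \lnot q1.
                  branch 1.1.2.1.2 (add \lnot q1):
                    × closes — contains both q1 and \lnot q1.
              branch 1.1.2.2 (add \lnot q4):
                ○ open, literals {q1=T, q4=F}.
      branch 1.2 (add \lnot ((\lnot q4 \leftrightarrow q1) \to q1), ((q4 \to (q1 \land q1)) \land q4)):
        \lnot ((\lnot q4 \leftrightarrow q1) \to q1): α-rule — add (\lnot q4 \leftrightarrow q1), \lnot q1.
        ((q4 \to (q1 \land q1)) \land q4): α-rule — add (q4 \to (q1 \land q1)), q4.
        (\lnot q4 \leftrightarrow q1): β-rule — branch into \lnot q4, q1  //  \lnot \lnot q4, \lnot q1.
          branch 1.2.1 (add \lnot q4, q1):
            × closes — contains both q4 and \lnot q4.
          branch 1.2.2 (add \lnot \lnot q4, \lnot q1):
            (q4 \to (q1 \land q1)): β-rule — branch into \lnot q4  //  (q1 \land q1).
              branch 1.2.2.1 (add \lnot q4):
                × closes — contains both q4 and \lnot q4.
              branch 1.2.2.2 (add (q1 \land q1)):
                (q1 \land q1): α-rule — add q1, q1.
                × closes — contains both q1 and \lnot q1.
  branch 2 (add \lnot ((((q1 \leftrightarrow \lnot q3) \land \lnot q2) \land \lnot q1) \leftrightarrow q1)):
    \lnot ((((q1 \leftrightarrow \lnot q3) \land \lnot q2) \land \lnot q1) \leftrightarrow q1): β-rule — branch into (((q1 \leftrightarrow \lnot q3) \land \lnot q2) \land \lnot q1), \lnot q1  //  \lnot (((q1 \leftrightarrow \lnot q3) \land \lnot q2) \land \lnot q1), q1.
      branch 2.1 (add (((q1 \leftrightarrow \lnot q3) \land \lnot q2) \land \lnot q1), \lnot q1):
        (((q1 \leftrightarrow \lnot q3) \land \lnot q2) \land \lnot q1): α-rule — add ((q1 \leftrightarrow \lnot q3) \land \lnot q2), \lnot q1.
        ((q1 \leftrightarrow \lnot q3) \land \lnot q2): α-rule — add (q1 \leftrightarrow \lnot q3), \lnot q2.
        (q1 \leftrightarrow \lnot q3): β-rule — branch into q1, \lnot q3  //  \lnot q1, \lnot \lnot q3.
          branch 2.1.1 (add q1, \lnot q3):
            × closes — contains both q1 and \lnot q1.
          branch 2.1.2 (add \lnot q1, \lnot \lnot q3):
            ○ open, literals {q1=F, q2=F, q3=T}.
      branch 2.2 (add \lnot (((q1 \leftrightarrow \lnot q3) \land \lnot q2) \land \lnot q1), q1):
        \lnot (((q1 \leftrightarrow \lnot q3) \land \lnot q2) \land \lnot q1): β-rule — branch into \lnot ((q1 \leftrightarrow \lnot q3) \land \lnot q2)  //  \lnot \lnot q1.
          branch 2.2.1 (add \lnot ((q1 \leftrightarrow \lnot q3) \land \lnot q2)):
            \lnot ((q1 \leftrightarrow \lnot q3) \land \lnot q2): β-rule — branch into \lnot (q1 \leftrightarrow \lnot q3)  //  \lnot \lnot q2.
              branch 2.2.1.1 (add \lnot (q1 \leftrightarrow \lnot q3)):
                \lnot (q1 \leftrightarrow \lnot q3): β-rule — branch into q1, \lnot \lnot q3  //  \lnot q1, \lnot q3.
                  branch 2.2.1.1.1 (add q1, \lnot \lnot q3):
                    ○ open, literals {q1=T, q3=T}.
                  branch 2.2.1.1.2 (add \lnot q1, \lnot q3):
                    × closes — contains both q1 and \lnot q1.
              branch 2.2.1.2 (add \lnot \lnot q2):
                ○ open, literals {q1=T, q2=T}.
          branch 2.2.2 (add \lnot \lnot q1):
            ○ open, literals {q1=T}.
11 branches closed, 6 open.
An open branch gives a countermodel: q1=F, q4=F (unmentioned atoms arbitrary); under it the original formula is false.

Not valid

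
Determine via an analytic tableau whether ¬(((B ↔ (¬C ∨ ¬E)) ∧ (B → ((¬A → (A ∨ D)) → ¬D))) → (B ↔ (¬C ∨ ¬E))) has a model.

Initial set: {¬(((B ↔ (¬C ∨ ¬E)) ∧ (B → ((¬A → (A ∨ D)) → ¬D))) → (B ↔ (¬C ∨ ¬E)))}.
¬(((B ↔ (¬C ∨ ¬E)) ∧ (B → ((¬A → (A ∨ D)) → ¬D))) → (B ↔ (¬C ∨ ¬E))): α-rule — add ((B ↔ (¬C ∨ ¬E)) ∧ (B → ((¬A → (A ∨ D)) → ¬D))), ¬(B ↔ (¬C ∨ ¬E)).
((B ↔ (¬C ∨ ¬E)) ∧ (B → ((¬A → (A ∨ D)) → ¬D))): α-rule — add (B ↔ (¬C ∨ ¬E)), (B → ((¬A → (A ∨ D)) → ¬D)).
¬(B ↔ (¬C ∨ ¬E)): β-rule — branch into B, ¬(¬C ∨ ¬E)  //  ¬B, (¬C ∨ ¬E).
  branch 1 (add B, ¬(¬C ∨ ¬E)):
    ¬(¬C ∨ ¬E): α-rule — add ¬¬C, ¬¬E.
    (B ↔ (¬C ∨ ¬E)): β-rule — branch into B, (¬C ∨ ¬E)  //  ¬B, ¬(¬C ∨ ¬E).
      branch 1.1 (add B, (¬C ∨ ¬E)):
        (B → ((¬A → (A ∨ D)) → ¬D)): β-rule — branch into ¬B  //  ((¬A → (A ∨ D)) → ¬D).
          branch 1.1.1 (add ¬B):
            × closes — contains both B and ¬B.
          branch 1.1.2 (add ((¬A → (A ∨ D)) → ¬D)):
            (¬C ∨ ¬E): β-rule — branch into ¬C  //  ¬E.
              branch 1.1.2.1 (add ¬C):
                × closes — contains both C and ¬C.
              branch 1.1.2.2 (add ¬E):
                × closes — contains both E and ¬E.
      branch 1.2 (add ¬B, ¬(¬C ∨ ¬E)):
        × closes — contains both B and ¬B.
  branch 2 (add ¬B, (¬C ∨ ¬E)):
    (B ↔ (¬C ∨ ¬E)): β-rule — branch into B, (¬C ∨ ¬E)  //  ¬B, ¬(¬C ∨ ¬E).
      branch 2.1 (add B, (¬C ∨ ¬E)):
        × closes — contains both B and ¬B.
      branch 2.2 (add ¬B, ¬(¬C ∨ ¬E)):
        ¬(¬C ∨ ¬E): α-rule — add ¬¬C, ¬¬E.
        (B → ((¬A → (A ∨ D)) → ¬D)): β-rule — branch into ¬B  //  ((¬A → (A ∨ D)) → ¬D).
          branch 2.2.1 (add ¬B):
            (¬C ∨ ¬E): β-rule — branch into ¬C  //  ¬E.
              branch 2.2.1.1 (add ¬C):
                × closes — contains both C and ¬C.
              branch 2.2.1.2 (add ¬E):
                × closes — contains both E and ¬E.
          branch 2.2.2 (add ((¬A → (A ∨ D)) → ¬D)):
            (¬C ∨ ¬E): β-rule — branch into ¬C  //  ¬E.
              branch 2.2.2.1 (add ¬C):
                × closes — contains both C and ¬C.
              branch 2.2.2.2 (add ¬E):
                × closes — contains both E and ¬E.
All 9 branches close.
Every branch closed; the formula is unsatisfiable.

Unsatisfiable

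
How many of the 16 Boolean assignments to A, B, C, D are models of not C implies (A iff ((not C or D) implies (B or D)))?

Initial set: {T (not C implies (A iff ((not C or D) implies (B or D))))}.
T (not C implies (A iff ((not C or D) implies (B or D)))): β-rule — branch into F not C  //  T (A iff ((not C or D) implies (B or D))).
  branch 1 (add F not C):
    ○ open, literals {C=true}.
  branch 2 (add T (A iff ((not C or D) implies (B or D)))):
    T (A iff ((not C or D) implies (B or D))): β-rule — branch into T A, T ((not C or D) implies (B or D))  //  F A, F ((not C or D) implies (B or D)).
      branch 2.1 (add T A, T ((not C or D) implies (B or D))):
        T ((not C or D) implies (B or D)): β-rule — branch into F (not C or D)  //  T (B or D).
          branch 2.1.1 (add F (not C or D)):
            F (not C or D): α-rule — add F not C, F D.
            ○ open, literals {A=true, C=true, D=false}.
          branch 2.1.2 (add T (B or D)):
            T (B or D): β-rule — branch into T B  //  T D.
              branch 2.1.2.1 (add T B):
                ○ open, literals {A=true, B=true}.
              branch 2.1.2.2 (add T D):
                ○ open, literals {A=true, D=true}.
      branch 2.2 (add F A, F ((not C or D) implies (B or D))):
        F ((not C or D) implies (B or D)): α-rule — add T (not C or D), F (B or D).
        F (B or D): α-rule — add F B, F D.
        T (not C or D): β-rule — branch into T not C  //  T D.
          branch 2.2.1 (add T not C):
            ○ open, literals {A=false, B=false, C=false, D=false}.
          branch 2.2.2 (add T D):
            × closes — contains both D and not D.
1 branch closed, 5 open.
Each open branch fixes some atoms; the unmentioned ones are free. Counting distinct full assignments: branch {C=true} (A, B, D) contributes 8 new; branch {A=true, C=true, D=false} (B) contributes 0 new; branch {A=true, B=true} (C, D) contributes 2 new; branch {A=true, D=true} (B, C) contributes 1 new; branch {A=false, B=false, C=false, D=false} (none free) contributes 1 new. Total: 12.

12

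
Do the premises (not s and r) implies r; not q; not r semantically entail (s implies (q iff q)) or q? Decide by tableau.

Yes

Initial set: {((not s and r) implies r); not q; not r; not ((s implies (q iff q)) or q)}.
not ((s implies (q iff q)) or q): α-rule — add not (s implies (q iff q)), not q.
not (s implies (q iff q)): α-rule — add s, not (q iff q).
((not s and r) implies r): β-rule — branch into not (not s and r)  //  r.
  branch 1 (add not (not s and r)):
    not (q iff q): β-rule — branch into q, not q  //  not q, q.
      branch 1.1 (add q, not q):
        × closes — contains both q and not q.
      branch 1.2 (add not q, q):
        × closes — contains both q and not q.
  branch 2 (add r):
    × closes — contains both r and not r.
All 3 branches close.
Every branch closed, so the premises entail the conclusion.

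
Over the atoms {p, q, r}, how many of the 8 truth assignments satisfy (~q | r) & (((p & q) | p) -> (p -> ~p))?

Initial set: {((~q | r) & (((p & q) | p) -> (p -> ~p)))}.
((~q | r) & (((p & q) | p) -> (p -> ~p))): α-rule — add (~q | r), (((p & q) | p) -> (p -> ~p)).
(~q | r): β-rule — branch into ~q  //  r.
  branch 1 (add ~q):
    (((p & q) | p) -> (p -> ~p)): β-rule — branch into ~((p & q) | p)  //  (p -> ~p).
      branch 1.1 (add ~((p & q) | p)):
        ~((p & q) | p): α-rule — add ~(p & q), ~p.
        ~(p & q): β-rule — branch into ~p  //  ~q.
          branch 1.1.1 (add ~p):
            ○ open, literals {p=false, q=false}.
          branch 1.1.2 (add ~q):
            ○ open, literals {p=false, q=false}.
      branch 1.2 (add (p -> ~p)):
        (p -> ~p): β-rule — branch into ~p  //  ~p.
          branch 1.2.1 (add ~p):
            ○ open, literals {p=false, q=false}.
          branch 1.2.2 (add ~p):
            ○ open, literals {p=false, q=false}.
  branch 2 (add r):
    (((p & q) | p) -> (p -> ~p)): β-rule — branch into ~((p & q) | p)  //  (p -> ~p).
      branch 2.1 (add ~((p & q) | p)):
        ~((p & q) | p): α-rule — add ~(p & q), ~p.
        ~(p & q): β-rule — branch into ~p  //  ~q.
          branch 2.1.1 (add ~p):
            ○ open, literals {p=false, r=true}.
          branch 2.1.2 (add ~q):
            ○ open, literals {p=false, q=false, r=true}.
      branch 2.2 (add (p -> ~p)):
        (p -> ~p): β-rule — branch into ~p  //  ~p.
          branch 2.2.1 (add ~p):
            ○ open, literals {p=false, r=true}.
          branch 2.2.2 (add ~p):
            ○ open, literals {p=false, r=true}.
0 branches closed, 8 open.
Each open branch fixes some atoms; the unmentioned ones are free. Counting distinct full assignments: branch {p=false, q=false} (r) contributes 2 new; branch {p=false, q=false} (r) contributes 0 new; branch {p=false, q=false} (r) contributes 0 new; branch {p=false, q=false} (r) contributes 0 new; branch {p=false, r=true} (q) contributes 1 new; branch {p=false, q=false, r=true} (none free) contributes 0 new; branch {p=false, r=true} (q) contributes 0 new; branch {p=false, r=true} (q) contributes 0 new. Total: 3.

3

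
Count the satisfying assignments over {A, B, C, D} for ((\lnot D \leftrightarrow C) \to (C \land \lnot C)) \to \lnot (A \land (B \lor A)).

Initial set: {(((\lnot D \leftrightarrow C) \to (C \land \lnot C)) \to \lnot (A \land (B \lor A)))}.
(((\lnot D \leftrightarrow C) \to (C \land \lnot C)) \to \lnot (A \land (B \lor A))): β-rule — branch into \lnot ((\lnot D \leftrightarrow C) \to (C \land \lnot C))  //  \lnot (A \land (B \lor A)).
  branch 1 (add \lnot ((\lnot D \leftrightarrow C) \to (C \land \lnot C))):
    \lnot ((\lnot D \leftrightarrow C) \to (C \land \lnot C)): α-rule — add (\lnot D \leftrightarrow C), \lnot (C \land \lnot C).
    (\lnot D \leftrightarrow C): β-rule — branch into \lnot D, C  //  \lnot \lnot D, \lnot C.
      branch 1.1 (add \lnot D, C):
        \lnot (C \land \lnot C): β-rule — branch into \lnot C  //  \lnot \lnot C.
          branch 1.1.1 (add \lnot C):
            × closes — contains both C and \lnot C.
          branch 1.1.2 (add \lnot \lnot C):
            ○ open, literals {C=T, D=F}.
      branch 1.2 (add \lnot \lnot D, \lnot C):
        \lnot (C \land \lnot C): β-rule — branch into \lnot C  //  \lnot \lnot C.
          branch 1.2.1 (add \lnot C):
            ○ open, literals {C=F, D=T}.
          branch 1.2.2 (add \lnot \lnot C):
            × closes — contains both C and \lnot C.
  branch 2 (add \lnot (A \land (B \lor A))):
    \lnot (A \land (B \lor A)): β-rule — branch into \lnot A  //  \lnot (B \lor A).
      branch 2.1 (add \lnot A):
        ○ open, literals {A=F}.
      branch 2.2 (add \lnot (B \lor A)):
        \lnot (B \lor A): α-rule — add \lnot B, \lnot A.
        ○ open, literals {A=F, B=F}.
2 branches closed, 4 open.
Each open branch fixes some atoms; the unmentioned ones are free. Counting distinct full assignments: branch {C=T, D=F} (A, B) contributes 4 new; branch {C=F, D=T} (A, B) contributes 4 new; branch {A=F} (B, C, D) contributes 4 new; branch {A=F, B=F} (C, D) contributes 0 new. Total: 12.

12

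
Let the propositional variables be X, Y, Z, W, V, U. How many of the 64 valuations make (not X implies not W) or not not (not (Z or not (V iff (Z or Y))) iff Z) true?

Initial set: {T ((not X implies not W) or not not (not (Z or not (V iff (Z or Y))) iff Z))}.
T ((not X implies not W) or not not (not (Z or not (V iff (Z or Y))) iff Z)): β-rule — branch into T (not X implies not W)  //  T not not (not (Z or not (V iff (Z or Y))) iff Z).
  branch 1 (add T (not X implies not W)):
    T (not X implies not W): β-rule — branch into F not X  //  T not W.
      branch 1.1 (add F not X):
        ○ open, literals {X=true}.
      branch 1.2 (add T not W):
        ○ open, literals {W=false}.
  branch 2 (add T not not (not (Z or not (V iff (Z or Y))) iff Z)):
    T not not (not (Z or not (V iff (Z or Y))) iff Z): drop double negation, giving T (not (Z or not (V iff (Z or Y))) iff Z).
    T (not (Z or not (V iff (Z or Y))) iff Z): β-rule — branch into T not (Z or not (V iff (Z or Y))), T Z  //  F not (Z or not (V iff (Z or Y))), F Z.
      branch 2.1 (add T not (Z or not (V iff (Z or Y))), T Z):
        T not (Z or not (V iff (Z or Y))): α-rule — add F Z, F not (V iff (Z or Y)).
        × closes — contains both Z and not Z.
      branch 2.2 (add F not (Z or not (V iff (Z or Y))), F Z):
        F not (Z or not (V iff (Z or Y))): β-rule — branch into T Z  //  T not (V iff (Z or Y)).
          branch 2.2.1 (add T Z):
            × closes — contains both Z and not Z.
          branch 2.2.2 (add T not (V iff (Z or Y))):
            T not (V iff (Z or Y)): β-rule — branch into T V, F (Z or Y)  //  F V, T (Z or Y).
              branch 2.2.2.1 (add T V, F (Z or Y)):
                F (Z or Y): α-rule — add F Z, F Y.
                ○ open, literals {V=true, Y=false, Z=false}.
              branch 2.2.2.2 (add F V, T (Z or Y)):
                T (Z or Y): β-rule — branch into T Z  //  T Y.
                  branch 2.2.2.2.1 (add T Z):
                    × closes — contains both Z and not Z.
                  branch 2.2.2.2.2 (add T Y):
                    ○ open, literals {V=false, Y=true, Z=false}.
3 branches closed, 4 open.
Each open branch fixes some atoms; the unmentioned ones are free. Counting distinct full assignments: branch {X=true} (Y, Z, W, V, U) contributes 32 new; branch {W=false} (X, Y, Z, V, U) contributes 16 new; branch {V=true, Y=false, Z=false} (X, W, U) contributes 2 new; branch {V=false, Y=true, Z=false} (X, W, U) contributes 2 new. Total: 52.

52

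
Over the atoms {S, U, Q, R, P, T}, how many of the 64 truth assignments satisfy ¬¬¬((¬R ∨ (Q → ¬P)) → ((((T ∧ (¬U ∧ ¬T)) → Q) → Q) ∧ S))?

Initial set: {¬¬¬((¬R ∨ (Q → ¬P)) → ((((T ∧ (¬U ∧ ¬T)) → Q) → Q) ∧ S))}.
¬¬¬((¬R ∨ (Q → ¬P)) → ((((T ∧ (¬U ∧ ¬T)) → Q) → Q) ∧ S)): drop double negation, giving ¬((¬R ∨ (Q → ¬P)) → ((((T ∧ (¬U ∧ ¬T)) → Q) → Q) ∧ S)).
¬((¬R ∨ (Q → ¬P)) → ((((T ∧ (¬U ∧ ¬T)) → Q) → Q) ∧ S)): α-rule — add (¬R ∨ (Q → ¬P)), ¬((((T ∧ (¬U ∧ ¬T)) → Q) → Q) ∧ S).
(¬R ∨ (Q → ¬P)): β-rule — branch into ¬R  //  (Q → ¬P).
  branch 1 (add ¬R):
    ¬((((T ∧ (¬U ∧ ¬T)) → Q) → Q) ∧ S): β-rule — branch into ¬(((T ∧ (¬U ∧ ¬T)) → Q) → Q)  //  ¬S.
      branch 1.1 (add ¬(((T ∧ (¬U ∧ ¬T)) → Q) → Q)):
        ¬(((T ∧ (¬U ∧ ¬T)) → Q) → Q): α-rule — add ((T ∧ (¬U ∧ ¬T)) → Q), ¬Q.
        ((T ∧ (¬U ∧ ¬T)) → Q): β-rule — branch into ¬(T ∧ (¬U ∧ ¬T))  //  Q.
          branch 1.1.1 (add ¬(T ∧ (¬U ∧ ¬T))):
            ¬(T ∧ (¬U ∧ ¬T)): β-rule — branch into ¬T  //  ¬(¬U ∧ ¬T).
              branch 1.1.1.1 (add ¬T):
                ○ open, literals {Q=false, R=false, T=false}.
              branch 1.1.1.2 (add ¬(¬U ∧ ¬T)):
                ¬(¬U ∧ ¬T): β-rule — branch into ¬¬U  //  ¬¬T.
                  branch 1.1.1.2.1 (add ¬¬U):
                    ○ open, literals {Q=false, R=false, U=true}.
                  branch 1.1.1.2.2 (add ¬¬T):
                    ○ open, literals {Q=false, R=false, T=true}.
          branch 1.1.2 (add Q):
            × closes — contains both Q and ¬Q.
      branch 1.2 (add ¬S):
        ○ open, literals {R=false, S=false}.
  branch 2 (add (Q → ¬P)):
    ¬((((T ∧ (¬U ∧ ¬T)) → Q) → Q) ∧ S): β-rule — branch into ¬(((T ∧ (¬U ∧ ¬T)) → Q) → Q)  //  ¬S.
      branch 2.1 (add ¬(((T ∧ (¬U ∧ ¬T)) → Q) → Q)):
        ¬(((T ∧ (¬U ∧ ¬T)) → Q) → Q): α-rule — add ((T ∧ (¬U ∧ ¬T)) → Q), ¬Q.
        (Q → ¬P): β-rule — branch into ¬Q  //  ¬P.
          branch 2.1.1 (add ¬Q):
            ((T ∧ (¬U ∧ ¬T)) → Q): β-rule — branch into ¬(T ∧ (¬U ∧ ¬T))  //  Q.
              branch 2.1.1.1 (add ¬(T ∧ (¬U ∧ ¬T))):
                ¬(T ∧ (¬U ∧ ¬T)): β-rule — branch into ¬T  //  ¬(¬U ∧ ¬T).
                  branch 2.1.1.1.1 (add ¬T):
                    ○ open, literals {Q=false, T=false}.
                  branch 2.1.1.1.2 (add ¬(¬U ∧ ¬T)):
                    ¬(¬U ∧ ¬T): β-rule — branch into ¬¬U  //  ¬¬T.
                      branch 2.1.1.1.2.1 (add ¬¬U):
                        ○ open, literals {Q=false, U=true}.
                      branch 2.1.1.1.2.2 (add ¬¬T):
                        ○ open, literals {Q=false, T=true}.
              branch 2.1.1.2 (add Q):
                × closes — contains both Q and ¬Q.
          branch 2.1.2 (add ¬P):
            ((T ∧ (¬U ∧ ¬T)) → Q): β-rule — branch into ¬(T ∧ (¬U ∧ ¬T))  //  Q.
              branch 2.1.2.1 (add ¬(T ∧ (¬U ∧ ¬T))):
                ¬(T ∧ (¬U ∧ ¬T)): β-rule — branch into ¬T  //  ¬(¬U ∧ ¬T).
                  branch 2.1.2.1.1 (add ¬T):
                    ○ open, literals {P=false, Q=false, T=false}.
                  branch 2.1.2.1.2 (add ¬(¬U ∧ ¬T)):
                    ¬(¬U ∧ ¬T): β-rule — branch into ¬¬U  //  ¬¬T.
                      branch 2.1.2.1.2.1 (add ¬¬U):
                        ○ open, literals {P=false, Q=false, U=true}.
                      branch 2.1.2.1.2.2 (add ¬¬T):
                        ○ open, literals {P=false, Q=false, T=true}.
              branch 2.1.2.2 (add Q):
                × closes — contains both Q and ¬Q.
      branch 2.2 (add ¬S):
        (Q → ¬P): β-rule — branch into ¬Q  //  ¬P.
          branch 2.2.1 (add ¬Q):
            ○ open, literals {Q=false, S=false}.
          branch 2.2.2 (add ¬P):
            ○ open, literals {P=false, S=false}.
3 branches closed, 12 open.
Each open branch fixes some atoms; the unmentioned ones are free. Counting distinct full assignments: branch {Q=false, R=false, T=false} (S, U, P) contributes 8 new; branch {Q=false, R=false, U=true} (S, P, T) contributes 4 new; branch {Q=false, R=false, T=true} (S, U, P) contributes 4 new; branch {R=false, S=false} (U, Q, P, T) contributes 8 new; branch {Q=false, T=false} (S, U, R, P) contributes 8 new; branch {Q=false, U=true} (S, R, P, T) contributes 4 new; branch {Q=false, T=true} (S, U, R, P) contributes 4 new; branch {P=false, Q=false, T=false} (S, U, R) contributes 0 new; branch {P=false, Q=false, U=true} (S, R, T) contributes 0 new; branch {P=false, Q=false, T=true} (S, U, R) contributes 0 new; branch {Q=false, S=false} (U, R, P, T) contributes 0 new; branch {P=false, S=false} (U, Q, R, T) contributes 4 new. Total: 44.

44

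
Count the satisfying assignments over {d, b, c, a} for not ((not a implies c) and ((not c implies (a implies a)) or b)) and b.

Initial set: {(not ((not a implies c) and ((not c implies (a implies a)) or b)) and b)}.
(not ((not a implies c) and ((not c implies (a implies a)) or b)) and b): α-rule — add not ((not a implies c) and ((not c implies (a implies a)) or b)), b.
not ((not a implies c) and ((not c implies (a implies a)) or b)): β-rule — branch into not (not a implies c)  //  not ((not c implies (a implies a)) or b).
  branch 1 (add not (not a implies c)):
    not (not a implies c): α-rule — add not a, not c.
    ○ open, literals {a=F, b=T, c=F}.
  branch 2 (add not ((not c implies (a implies a)) or b)):
    not ((not c implies (a implies a)) or b): α-rule — add not (not c implies (a implies a)), not b.
    × closes — contains both b and not b.
1 branch closed, 1 open.
Each open branch fixes some atoms; the unmentioned ones are free. Counting distinct full assignments: branch {a=F, b=T, c=F} (d) contributes 2 new. Total: 2.

2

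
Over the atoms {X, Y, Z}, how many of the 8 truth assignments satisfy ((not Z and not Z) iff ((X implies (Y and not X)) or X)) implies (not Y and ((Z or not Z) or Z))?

6

Initial set: {T (((not Z and not Z) iff ((X implies (Y and not X)) or X)) implies (not Y and ((Z or not Z) or Z)))}.
T (((not Z and not Z) iff ((X implies (Y and not X)) or X)) implies (not Y and ((Z or not Z) or Z))): β-rule — branch into F ((not Z and not Z) iff ((X implies (Y and not X)) or X))  //  T (not Y and ((Z or not Z) or Z)).
  branch 1 (add F ((not Z and not Z) iff ((X implies (Y and not X)) or X))):
    F ((not Z and not Z) iff ((X implies (Y and not X)) or X)): β-rule — branch into T (not Z and not Z), F ((X implies (Y and not X)) or X)  //  F (not Z and not Z), T ((X implies (Y and not X)) or X).
      branch 1.1 (add T (not Z and not Z), F ((X implies (Y and not X)) or X)):
        T (not Z and not Z): α-rule — add T not Z, T not Z.
        F ((X implies (Y and not X)) or X): α-rule — add F (X implies (Y and not X)), F X.
        F (X implies (Y and not X)): α-rule — add T X, F (Y and not X).
        × closes — contains both X and not X.
      branch 1.2 (add F (not Z and not Z), T ((X implies (Y and not X)) or X)):
        F (not Z and not Z): β-rule — branch into F not Z  //  F not Z.
          branch 1.2.1 (add F not Z):
            T ((X implies (Y and not X)) or X): β-rule — branch into T (X implies (Y and not X))  //  T X.
              branch 1.2.1.1 (add T (X implies (Y and not X))):
                T (X implies (Y and not X)): β-rule — branch into F X  //  T (Y and not X).
                  branch 1.2.1.1.1 (add F X):
                    ○ open, literals {X=F, Z=T}.
                  branch 1.2.1.1.2 (add T (Y and not X)):
                    T (Y and not X): α-rule — add T Y, T not X.
                    ○ open, literals {X=F, Y=T, Z=T}.
              branch 1.2.1.2 (add T X):
                ○ open, literals {X=T, Z=T}.
          branch 1.2.2 (add F not Z):
            T ((X implies (Y and not X)) or X): β-rule — branch into T (X implies (Y and not X))  //  T X.
              branch 1.2.2.1 (add T (X implies (Y and not X))):
                T (X implies (Y and not X)): β-rule — branch into F X  //  T (Y and not X).
                  branch 1.2.2.1.1 (add F X):
                    ○ open, literals {X=F, Z=T}.
                  branch 1.2.2.1.2 (add T (Y and not X)):
                    T (Y and not X): α-rule — add T Y, T not X.
                    ○ open, literals {X=F, Y=T, Z=T}.
              branch 1.2.2.2 (add T X):
                ○ open, literals {X=T, Z=T}.
  branch 2 (add T (not Y and ((Z or not Z) or Z))):
    T (not Y and ((Z or not Z) or Z)): α-rule — add T not Y, T ((Z or not Z) or Z).
    T ((Z or not Z) or Z): β-rule — branch into T (Z or not Z)  //  T Z.
      branch 2.1 (add T (Z or not Z)):
        T (Z or not Z): β-rule — branch into T Z  //  T not Z.
          branch 2.1.1 (add T Z):
            ○ open, literals {Y=F, Z=T}.
          branch 2.1.2 (add T not Z):
            ○ open, literals {Y=F, Z=F}.
      branch 2.2 (add T Z):
        ○ open, literals {Y=F, Z=T}.
1 branch closed, 9 open.
Each open branch fixes some atoms; the unmentioned ones are free. Counting distinct full assignments: branch {X=F, Z=T} (Y) contributes 2 new; branch {X=F, Y=T, Z=T} (none free) contributes 0 new; branch {X=T, Z=T} (Y) contributes 2 new; branch {X=F, Z=T} (Y) contributes 0 new; branch {X=F, Y=T, Z=T} (none free) contributes 0 new; branch {X=T, Z=T} (Y) contributes 0 new; branch {Y=F, Z=T} (X) contributes 0 new; branch {Y=F, Z=F} (X) contributes 2 new; branch {Y=F, Z=T} (X) contributes 0 new. Total: 6.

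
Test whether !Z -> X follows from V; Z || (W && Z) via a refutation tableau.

Initial set: {V; (Z || (W && Z)); !(!Z -> X)}.
!(!Z -> X): α-rule — add !Z, !X.
(Z || (W && Z)): β-rule — branch into Z  //  (W && Z).
  branch 1 (add Z):
    × closes — contains both Z and !Z.
  branch 2 (add (W && Z)):
    (W && Z): α-rule — add W, Z.
    × closes — contains both Z and !Z.
All 2 branches close.
Every branch closed, so the premises entail the conclusion.

Yes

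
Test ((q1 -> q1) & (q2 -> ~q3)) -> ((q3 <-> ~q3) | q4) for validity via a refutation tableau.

Not valid

Assume the negation and expand:
Initial set: {F (((q1 -> q1) & (q2 -> ~q3)) -> ((q3 <-> ~q3) | q4))}.
F (((q1 -> q1) & (q2 -> ~q3)) -> ((q3 <-> ~q3) | q4)): α-rule — add T ((q1 -> q1) & (q2 -> ~q3)), F ((q3 <-> ~q3) | q4).
T ((q1 -> q1) & (q2 -> ~q3)): α-rule — add T (q1 -> q1), T (q2 -> ~q3).
F ((q3 <-> ~q3) | q4): α-rule — add F (q3 <-> ~q3), F q4.
T (q1 -> q1): β-rule — branch into F q1  //  T q1.
  branch 1 (add F q1):
    T (q2 -> ~q3): β-rule — branch into F q2  //  T ~q3.
      branch 1.1 (add F q2):
        F (q3 <-> ~q3): β-rule — branch into T q3, F ~q3  //  F q3, T ~q3.
          branch 1.1.1 (add T q3, F ~q3):
            ○ open, literals {q1=false, q2=false, q3=true, q4=false}.
          branch 1.1.2 (add F q3, T ~q3):
            ○ open, literals {q1=false, q2=false, q3=false, q4=false}.
      branch 1.2 (add T ~q3):
        F (q3 <-> ~q3): β-rule — branch into T q3, F ~q3  //  F q3, T ~q3.
          branch 1.2.1 (add T q3, F ~q3):
            × closes — contains both q3 and ~q3.
          branch 1.2.2 (add F q3, T ~q3):
            ○ open, literals {q1=false, q3=false, q4=false}.
  branch 2 (add T q1):
    T (q2 -> ~q3): β-rule — branch into F q2  //  T ~q3.
      branch 2.1 (add F q2):
        F (q3 <-> ~q3): β-rule — branch into T q3, F ~q3  //  F q3, T ~q3.
          branch 2.1.1 (add T q3, F ~q3):
            ○ open, literals {q1=true, q2=false, q3=true, q4=false}.
          branch 2.1.2 (add F q3, T ~q3):
            ○ open, literals {q1=true, q2=false, q3=false, q4=false}.
      branch 2.2 (add T ~q3):
        F (q3 <-> ~q3): β-rule — branch into T q3, F ~q3  //  F q3, T ~q3.
          branch 2.2.1 (add T q3, F ~q3):
            × closes — contains both q3 and ~q3.
          branch 2.2.2 (add F q3, T ~q3):
            ○ open, literals {q1=true, q3=false, q4=false}.
2 branches closed, 6 open.
An open branch gives a countermodel: q1=false, q2=false, q3=true, q4=false (unmentioned atoms arbitrary); under it the original formula is false.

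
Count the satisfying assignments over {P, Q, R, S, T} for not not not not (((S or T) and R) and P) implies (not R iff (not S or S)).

Initial set: {(not not not not (((S or T) and R) and P) implies (not R iff (not S or S)))}.
(not not not not (((S or T) and R) and P) implies (not R iff (not S or S))): β-rule — branch into not not not not not (((S or T) and R) and P)  //  (not R iff (not S or S)).
  branch 1 (add not not not not not (((S or T) and R) and P)):
    not not not not not (((S or T) and R) and P): drop double negation, giving not not not (((S or T) and R) and P).
    not not not (((S or T) and R) and P): drop double negation, giving not (((S or T) and R) and P).
    not (((S or T) and R) and P): β-rule — branch into not ((S or T) and R)  //  not P.
      branch 1.1 (add not ((S or T) and R)):
        not ((S or T) and R): β-rule — branch into not (S or T)  //  not R.
          branch 1.1.1 (add not (S or T)):
            not (S or T): α-rule — add not S, not T.
            ○ open, literals {S=false, T=false}.
          branch 1.1.2 (add not R):
            ○ open, literals {R=false}.
      branch 1.2 (add not P):
        ○ open, literals {P=false}.
  branch 2 (add (not R iff (not S or S))):
    (not R iff (not S or S)): β-rule — branch into not R, (not S or S)  //  not not R, not (not S or S).
      branch 2.1 (add not R, (not S or S)):
        (not S or S): β-rule — branch into not S  //  S.
          branch 2.1.1 (add not S):
            ○ open, literals {R=false, S=false}.
          branch 2.1.2 (add S):
            ○ open, literals {R=false, S=true}.
      branch 2.2 (add not not R, not (not S or S)):
        not (not S or S): α-rule — add not not S, not S.
        × closes — contains both S and not S.
1 branch closed, 5 open.
Each open branch fixes some atoms; the unmentioned ones are free. Counting distinct full assignments: branch {S=false, T=false} (P, Q, R) contributes 8 new; branch {R=false} (P, Q, S, T) contributes 12 new; branch {P=false} (Q, R, S, T) contributes 6 new; branch {R=false, S=false} (P, Q, T) contributes 0 new; branch {R=false, S=true} (P, Q, T) contributes 0 new. Total: 26.

26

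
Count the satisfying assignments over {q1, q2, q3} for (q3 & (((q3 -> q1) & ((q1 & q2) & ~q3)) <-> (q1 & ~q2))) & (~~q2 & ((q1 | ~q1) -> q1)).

1

Initial set: {((q3 & (((q3 -> q1) & ((q1 & q2) & ~q3)) <-> (q1 & ~q2))) & (~~q2 & ((q1 | ~q1) -> q1)))}.
((q3 & (((q3 -> q1) & ((q1 & q2) & ~q3)) <-> (q1 & ~q2))) & (~~q2 & ((q1 | ~q1) -> q1))): α-rule — add (q3 & (((q3 -> q1) & ((q1 & q2) & ~q3)) <-> (q1 & ~q2))), (~~q2 & ((q1 | ~q1) -> q1)).
(q3 & (((q3 -> q1) & ((q1 & q2) & ~q3)) <-> (q1 & ~q2))): α-rule — add q3, (((q3 -> q1) & ((q1 & q2) & ~q3)) <-> (q1 & ~q2)).
(~~q2 & ((q1 | ~q1) -> q1)): α-rule — add ~~q2, ((q1 | ~q1) -> q1).
~~q2: drop double negation, giving q2.
(((q3 -> q1) & ((q1 & q2) & ~q3)) <-> (q1 & ~q2)): β-rule — branch into ((q3 -> q1) & ((q1 & q2) & ~q3)), (q1 & ~q2)  //  ~((q3 -> q1) & ((q1 & q2) & ~q3)), ~(q1 & ~q2).
  branch 1 (add ((q3 -> q1) & ((q1 & q2) & ~q3)), (q1 & ~q2)):
    ((q3 -> q1) & ((q1 & q2) & ~q3)): α-rule — add (q3 -> q1), ((q1 & q2) & ~q3).
    (q1 & ~q2): α-rule — add q1, ~q2.
    × closes — contains both q2 and ~q2.
  branch 2 (add ~((q3 -> q1) & ((q1 & q2) & ~q3)), ~(q1 & ~q2)):
    ((q1 | ~q1) -> q1): β-rule — branch into ~(q1 | ~q1)  //  q1.
      branch 2.1 (add ~(q1 | ~q1)):
        ~(q1 | ~q1): α-rule — add ~q1, ~~q1.
        × closes — contains both q1 and ~q1.
      branch 2.2 (add q1):
        ~((q3 -> q1) & ((q1 & q2) & ~q3)): β-rule — branch into ~(q3 -> q1)  //  ~((q1 & q2) & ~q3).
          branch 2.2.1 (add ~(q3 -> q1)):
            ~(q3 -> q1): α-rule — add q3, ~q1.
            × closes — contains both q1 and ~q1.
          branch 2.2.2 (add ~((q1 & q2) & ~q3)):
            ~(q1 & ~q2): β-rule — branch into ~q1  //  ~~q2.
              branch 2.2.2.1 (add ~q1):
                × closes — contains both q1 and ~q1.
              branch 2.2.2.2 (add ~~q2):
                ~((q1 & q2) & ~q3): β-rule — branch into ~(q1 & q2)  //  ~~q3.
                  branch 2.2.2.2.1 (add ~(q1 & q2)):
                    ~(q1 & q2): β-rule — branch into ~q1  //  ~q2.
                      branch 2.2.2.2.1.1 (add ~q1):
                        × closes — contains both q1 and ~q1.
                      branch 2.2.2.2.1.2 (add ~q2):
                        × closes — contains both q2 and ~q2.
                  branch 2.2.2.2.2 (add ~~q3):
                    ○ open, literals {q1=1, q2=1, q3=1}.
6 branches closed, 1 open.
Each open branch fixes some atoms; the unmentioned ones are free. Counting distinct full assignments: branch {q1=1, q2=1, q3=1} (none free) contributes 1 new. Total: 1.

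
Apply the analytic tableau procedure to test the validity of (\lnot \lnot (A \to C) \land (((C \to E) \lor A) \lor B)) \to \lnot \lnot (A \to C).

Valid

Assume the negation and expand:
Initial set: {\lnot ((\lnot \lnot (A \to C) \land (((C \to E) \lor A) \lor B)) \to \lnot \lnot (A \to C))}.
\lnot ((\lnot \lnot (A \to C) \land (((C \to E) \lor A) \lor B)) \to \lnot \lnot (A \to C)): α-rule — add (\lnot \lnot (A \to C) \land (((C \to E) \lor A) \lor B)), \lnot \lnot \lnot (A \to C).
(\lnot \lnot (A \to C) \land (((C \to E) \lor A) \lor B)): α-rule — add \lnot \lnot (A \to C), (((C \to E) \lor A) \lor B).
\lnot \lnot \lnot (A \to C): drop double negation, giving \lnot (A \to C).
\lnot \lnot (A \to C): drop double negation, giving (A \to C).
\lnot (A \to C): α-rule — add A, \lnot C.
(((C \to E) \lor A) \lor B): β-rule — branch into ((C \to E) \lor A)  //  B.
  branch 1 (add ((C \to E) \lor A)):
    (A \to C): β-rule — branch into \lnot A  //  C.
      branch 1.1 (add \lnot A):
        × closes — contains both A and \lnot A.
      branch 1.2 (add C):
        × closes — contains both C and \lnot C.
  branch 2 (add B):
    (A \to C): β-rule — branch into \lnot A  //  C.
      branch 2.1 (add \lnot A):
        × closes — contains both A and \lnot A.
      branch 2.2 (add C):
        × closes — contains both C and \lnot C.
All 4 branches close.
Every branch closed, so the negation is unsatisfiable and the formula is valid.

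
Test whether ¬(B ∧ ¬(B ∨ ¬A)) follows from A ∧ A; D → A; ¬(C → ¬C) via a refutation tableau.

Initial set: {(A ∧ A); (D → A); ¬(C → ¬C); ¬¬(B ∧ ¬(B ∨ ¬A))}.
(A ∧ A): α-rule — add A, A.
¬(C → ¬C): α-rule — add C, ¬¬C.
¬¬(B ∧ ¬(B ∨ ¬A)): α-rule — add B, ¬(B ∨ ¬A).
¬(B ∨ ¬A): α-rule — add ¬B, ¬¬A.
× closes — contains both B and ¬B.
All 1 branch closes.
Every branch closed, so the premises entail the conclusion.

Yes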